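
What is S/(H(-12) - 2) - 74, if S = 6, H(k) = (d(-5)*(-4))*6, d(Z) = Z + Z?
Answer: -8803/119 ≈ -73.975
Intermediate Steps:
d(Z) = 2*Z
H(k) = 240 (H(k) = ((2*(-5))*(-4))*6 = -10*(-4)*6 = 40*6 = 240)
S/(H(-12) - 2) - 74 = 6/(240 - 2) - 74 = 6/238 - 74 = 6*(1/238) - 74 = 3/119 - 74 = -8803/119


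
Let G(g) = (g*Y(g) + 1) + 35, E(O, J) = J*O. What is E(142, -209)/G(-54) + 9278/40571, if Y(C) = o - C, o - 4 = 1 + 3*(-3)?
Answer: 614391365/54040572 ≈ 11.369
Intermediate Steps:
o = -4 (o = 4 + (1 + 3*(-3)) = 4 + (1 - 9) = 4 - 8 = -4)
Y(C) = -4 - C
G(g) = 36 + g*(-4 - g) (G(g) = (g*(-4 - g) + 1) + 35 = (1 + g*(-4 - g)) + 35 = 36 + g*(-4 - g))
E(142, -209)/G(-54) + 9278/40571 = (-209*142)/(36 - 1*(-54)*(4 - 54)) + 9278/40571 = -29678/(36 - 1*(-54)*(-50)) + 9278*(1/40571) = -29678/(36 - 2700) + 9278/40571 = -29678/(-2664) + 9278/40571 = -29678*(-1/2664) + 9278/40571 = 14839/1332 + 9278/40571 = 614391365/54040572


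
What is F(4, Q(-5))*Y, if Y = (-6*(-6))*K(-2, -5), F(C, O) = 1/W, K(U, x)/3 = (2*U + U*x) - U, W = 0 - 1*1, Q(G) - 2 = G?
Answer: -864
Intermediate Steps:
Q(G) = 2 + G
W = -1 (W = 0 - 1 = -1)
K(U, x) = 3*U + 3*U*x (K(U, x) = 3*((2*U + U*x) - U) = 3*(U + U*x) = 3*U + 3*U*x)
F(C, O) = -1 (F(C, O) = 1/(-1) = -1)
Y = 864 (Y = (-6*(-6))*(3*(-2)*(1 - 5)) = 36*(3*(-2)*(-4)) = 36*24 = 864)
F(4, Q(-5))*Y = -1*864 = -864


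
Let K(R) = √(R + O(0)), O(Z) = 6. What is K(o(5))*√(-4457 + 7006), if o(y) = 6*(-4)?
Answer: 3*I*√5098 ≈ 214.2*I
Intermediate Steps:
o(y) = -24
K(R) = √(6 + R) (K(R) = √(R + 6) = √(6 + R))
K(o(5))*√(-4457 + 7006) = √(6 - 24)*√(-4457 + 7006) = √(-18)*√2549 = (3*I*√2)*√2549 = 3*I*√5098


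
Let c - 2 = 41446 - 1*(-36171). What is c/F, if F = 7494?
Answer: 25873/2498 ≈ 10.357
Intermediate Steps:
c = 77619 (c = 2 + (41446 - 1*(-36171)) = 2 + (41446 + 36171) = 2 + 77617 = 77619)
c/F = 77619/7494 = 77619*(1/7494) = 25873/2498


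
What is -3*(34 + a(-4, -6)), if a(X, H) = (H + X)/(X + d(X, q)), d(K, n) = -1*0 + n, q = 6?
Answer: -87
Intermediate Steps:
d(K, n) = n (d(K, n) = 0 + n = n)
a(X, H) = (H + X)/(6 + X) (a(X, H) = (H + X)/(X + 6) = (H + X)/(6 + X))
-3*(34 + a(-4, -6)) = -3*(34 + (-6 - 4)/(6 - 4)) = -3*(34 - 10/2) = -3*(34 + (½)*(-10)) = -3*(34 - 5) = -3*29 = -87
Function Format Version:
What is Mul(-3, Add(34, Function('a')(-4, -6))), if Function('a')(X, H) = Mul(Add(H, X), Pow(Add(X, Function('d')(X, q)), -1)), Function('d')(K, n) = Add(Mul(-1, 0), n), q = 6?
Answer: -87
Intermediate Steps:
Function('d')(K, n) = n (Function('d')(K, n) = Add(0, n) = n)
Function('a')(X, H) = Mul(Pow(Add(6, X), -1), Add(H, X)) (Function('a')(X, H) = Mul(Add(H, X), Pow(Add(X, 6), -1)) = Mul(Add(H, X), Pow(Add(6, X), -1)) = Mul(Pow(Add(6, X), -1), Add(H, X)))
Mul(-3, Add(34, Function('a')(-4, -6))) = Mul(-3, Add(34, Mul(Pow(Add(6, -4), -1), Add(-6, -4)))) = Mul(-3, Add(34, Mul(Pow(2, -1), -10))) = Mul(-3, Add(34, Mul(Rational(1, 2), -10))) = Mul(-3, Add(34, -5)) = Mul(-3, 29) = -87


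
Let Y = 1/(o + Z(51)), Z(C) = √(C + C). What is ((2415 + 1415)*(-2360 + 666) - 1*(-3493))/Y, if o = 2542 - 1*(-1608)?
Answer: -26910787050 - 6484527*√102 ≈ -2.6976e+10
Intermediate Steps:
Z(C) = √2*√C (Z(C) = √(2*C) = √2*√C)
o = 4150 (o = 2542 + 1608 = 4150)
Y = 1/(4150 + √102) (Y = 1/(4150 + √2*√51) = 1/(4150 + √102) ≈ 0.00024038)
((2415 + 1415)*(-2360 + 666) - 1*(-3493))/Y = ((2415 + 1415)*(-2360 + 666) - 1*(-3493))/(2075/8611199 - √102/17222398) = (3830*(-1694) + 3493)/(2075/8611199 - √102/17222398) = (-6488020 + 3493)/(2075/8611199 - √102/17222398) = -6484527/(2075/8611199 - √102/17222398)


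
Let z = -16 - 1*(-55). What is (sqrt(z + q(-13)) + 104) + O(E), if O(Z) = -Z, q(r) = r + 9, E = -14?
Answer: 118 + sqrt(35) ≈ 123.92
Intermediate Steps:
q(r) = 9 + r
z = 39 (z = -16 + 55 = 39)
(sqrt(z + q(-13)) + 104) + O(E) = (sqrt(39 + (9 - 13)) + 104) - 1*(-14) = (sqrt(39 - 4) + 104) + 14 = (sqrt(35) + 104) + 14 = (104 + sqrt(35)) + 14 = 118 + sqrt(35)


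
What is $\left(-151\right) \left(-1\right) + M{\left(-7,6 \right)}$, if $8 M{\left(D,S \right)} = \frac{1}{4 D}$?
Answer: $\frac{33823}{224} \approx 151.0$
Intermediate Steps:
$M{\left(D,S \right)} = \frac{1}{32 D}$ ($M{\left(D,S \right)} = \frac{1}{8 \cdot 4 D} = \frac{\frac{1}{4} \frac{1}{D}}{8} = \frac{1}{32 D}$)
$\left(-151\right) \left(-1\right) + M{\left(-7,6 \right)} = \left(-151\right) \left(-1\right) + \frac{1}{32 \left(-7\right)} = 151 + \frac{1}{32} \left(- \frac{1}{7}\right) = 151 - \frac{1}{224} = \frac{33823}{224}$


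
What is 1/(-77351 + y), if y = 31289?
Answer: -1/46062 ≈ -2.1710e-5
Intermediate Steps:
1/(-77351 + y) = 1/(-77351 + 31289) = 1/(-46062) = -1/46062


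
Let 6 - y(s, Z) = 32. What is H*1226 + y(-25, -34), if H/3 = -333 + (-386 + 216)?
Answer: -1850060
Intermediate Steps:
y(s, Z) = -26 (y(s, Z) = 6 - 1*32 = 6 - 32 = -26)
H = -1509 (H = 3*(-333 + (-386 + 216)) = 3*(-333 - 170) = 3*(-503) = -1509)
H*1226 + y(-25, -34) = -1509*1226 - 26 = -1850034 - 26 = -1850060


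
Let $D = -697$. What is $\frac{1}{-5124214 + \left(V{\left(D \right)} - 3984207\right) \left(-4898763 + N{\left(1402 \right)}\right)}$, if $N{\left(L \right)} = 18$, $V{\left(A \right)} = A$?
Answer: $\frac{1}{19521023421266} \approx 5.1227 \cdot 10^{-14}$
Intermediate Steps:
$\frac{1}{-5124214 + \left(V{\left(D \right)} - 3984207\right) \left(-4898763 + N{\left(1402 \right)}\right)} = \frac{1}{-5124214 + \left(-697 - 3984207\right) \left(-4898763 + 18\right)} = \frac{1}{-5124214 - -19521028545480} = \frac{1}{-5124214 + 19521028545480} = \frac{1}{19521023421266}$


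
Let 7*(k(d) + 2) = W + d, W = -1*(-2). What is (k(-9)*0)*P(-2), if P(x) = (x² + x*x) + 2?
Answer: 0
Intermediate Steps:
W = 2
k(d) = -12/7 + d/7 (k(d) = -2 + (2 + d)/7 = -2 + (2/7 + d/7) = -12/7 + d/7)
P(x) = 2 + 2*x² (P(x) = (x² + x²) + 2 = 2*x² + 2 = 2 + 2*x²)
(k(-9)*0)*P(-2) = ((-12/7 + (⅐)*(-9))*0)*(2 + 2*(-2)²) = ((-12/7 - 9/7)*0)*(2 + 2*4) = (-3*0)*(2 + 8) = 0*10 = 0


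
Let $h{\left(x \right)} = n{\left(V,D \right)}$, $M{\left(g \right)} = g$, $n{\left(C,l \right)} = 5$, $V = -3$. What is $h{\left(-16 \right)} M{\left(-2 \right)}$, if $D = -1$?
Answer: $-10$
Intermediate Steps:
$h{\left(x \right)} = 5$
$h{\left(-16 \right)} M{\left(-2 \right)} = 5 \left(-2\right) = -10$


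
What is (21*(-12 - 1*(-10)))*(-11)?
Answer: 462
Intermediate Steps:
(21*(-12 - 1*(-10)))*(-11) = (21*(-12 + 10))*(-11) = (21*(-2))*(-11) = -42*(-11) = 462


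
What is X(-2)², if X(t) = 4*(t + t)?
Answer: 256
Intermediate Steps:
X(t) = 8*t (X(t) = 4*(2*t) = 8*t)
X(-2)² = (8*(-2))² = (-16)² = 256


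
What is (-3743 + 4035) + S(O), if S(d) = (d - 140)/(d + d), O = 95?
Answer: 11087/38 ≈ 291.76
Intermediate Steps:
S(d) = (-140 + d)/(2*d) (S(d) = (-140 + d)/((2*d)) = (-140 + d)*(1/(2*d)) = (-140 + d)/(2*d))
(-3743 + 4035) + S(O) = (-3743 + 4035) + (½)*(-140 + 95)/95 = 292 + (½)*(1/95)*(-45) = 292 - 9/38 = 11087/38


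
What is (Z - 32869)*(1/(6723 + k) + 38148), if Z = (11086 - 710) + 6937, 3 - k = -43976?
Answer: -15044051238866/25351 ≈ -5.9343e+8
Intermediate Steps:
k = 43979 (k = 3 - 1*(-43976) = 3 + 43976 = 43979)
Z = 17313 (Z = 10376 + 6937 = 17313)
(Z - 32869)*(1/(6723 + k) + 38148) = (17313 - 32869)*(1/(6723 + 43979) + 38148) = -15556*(1/50702 + 38148) = -15556*1934179897/50702 = -15044051238866/25351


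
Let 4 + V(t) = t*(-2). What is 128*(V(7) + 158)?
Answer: 17920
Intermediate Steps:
V(t) = -4 - 2*t (V(t) = -4 + t*(-2) = -4 - 2*t)
128*(V(7) + 158) = 128*((-4 - 2*7) + 158) = 128*((-4 - 14) + 158) = 128*(-18 + 158) = 128*140 = 17920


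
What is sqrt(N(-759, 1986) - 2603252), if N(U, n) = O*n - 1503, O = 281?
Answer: I*sqrt(2046689) ≈ 1430.6*I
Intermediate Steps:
N(U, n) = -1503 + 281*n (N(U, n) = 281*n - 1503 = -1503 + 281*n)
sqrt(N(-759, 1986) - 2603252) = sqrt((-1503 + 281*1986) - 2603252) = sqrt((-1503 + 558066) - 2603252) = sqrt(556563 - 2603252) = sqrt(-2046689) = I*sqrt(2046689)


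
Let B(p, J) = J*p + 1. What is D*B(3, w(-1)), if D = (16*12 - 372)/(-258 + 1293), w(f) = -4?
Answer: 44/23 ≈ 1.9130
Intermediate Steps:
B(p, J) = 1 + J*p
D = -4/23 (D = (192 - 372)/1035 = -180*1/1035 = -4/23 ≈ -0.17391)
D*B(3, w(-1)) = -4*(1 - 4*3)/23 = -4*(1 - 12)/23 = -4/23*(-11) = 44/23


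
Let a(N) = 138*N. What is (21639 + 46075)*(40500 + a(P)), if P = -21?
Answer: 2546181828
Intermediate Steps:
(21639 + 46075)*(40500 + a(P)) = (21639 + 46075)*(40500 + 138*(-21)) = 67714*(40500 - 2898) = 67714*37602 = 2546181828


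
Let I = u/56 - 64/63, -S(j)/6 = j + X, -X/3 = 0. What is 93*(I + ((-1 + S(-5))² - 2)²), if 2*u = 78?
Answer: 1571150959/24 ≈ 6.5465e+7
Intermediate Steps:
X = 0 (X = -3*0 = 0)
u = 39 (u = (½)*78 = 39)
S(j) = -6*j (S(j) = -6*(j + 0) = -6*j)
I = -23/72 (I = 39/56 - 64/63 = -23/72 ≈ -0.31944)
93*(I + ((-1 + S(-5))² - 2)²) = 93*(-23/72 + ((-1 - 6*(-5))² - 2)²) = 93*(-23/72 + ((-1 + 30)² - 2)²) = 93*(-23/72 + (29² - 2)²) = 93*(-23/72 + (841 - 2)²) = 93*(-23/72 + 839²) = 93*(-23/72 + 703921) = 93*(50682289/72) = 1571150959/24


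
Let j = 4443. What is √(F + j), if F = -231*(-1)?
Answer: √4674 ≈ 68.367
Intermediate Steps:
F = 231
√(F + j) = √(231 + 4443) = √4674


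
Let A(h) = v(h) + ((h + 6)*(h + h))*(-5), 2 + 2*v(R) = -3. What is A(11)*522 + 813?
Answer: -976632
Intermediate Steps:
v(R) = -5/2 (v(R) = -1 + (½)*(-3) = -1 - 3/2 = -5/2)
A(h) = -5/2 - 10*h*(6 + h) (A(h) = -5/2 + ((h + 6)*(h + h))*(-5) = -5/2 + ((6 + h)*(2*h))*(-5) = -5/2 + (2*h*(6 + h))*(-5) = -5/2 - 10*h*(6 + h))
A(11)*522 + 813 = (-5/2 - 60*11 - 10*11²)*522 + 813 = (-5/2 - 660 - 10*121)*522 + 813 = (-5/2 - 660 - 1210)*522 + 813 = -3745/2*522 + 813 = -977445 + 813 = -976632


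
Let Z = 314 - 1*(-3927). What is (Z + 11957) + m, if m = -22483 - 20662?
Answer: -26947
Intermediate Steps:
Z = 4241 (Z = 314 + 3927 = 4241)
m = -43145
(Z + 11957) + m = (4241 + 11957) - 43145 = 16198 - 43145 = -26947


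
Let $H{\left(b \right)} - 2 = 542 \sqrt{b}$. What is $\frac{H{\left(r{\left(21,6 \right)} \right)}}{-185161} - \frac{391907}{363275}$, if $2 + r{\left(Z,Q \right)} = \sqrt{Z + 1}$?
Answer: $- \frac{72566618577}{67264362275} - \frac{542 \sqrt{-2 + \sqrt{22}}}{185161} \approx -1.0836$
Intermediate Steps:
$r{\left(Z,Q \right)} = -2 + \sqrt{1 + Z}$ ($r{\left(Z,Q \right)} = -2 + \sqrt{Z + 1} = -2 + \sqrt{1 + Z}$)
$H{\left(b \right)} = 2 + 542 \sqrt{b}$
$\frac{H{\left(r{\left(21,6 \right)} \right)}}{-185161} - \frac{391907}{363275} = \frac{2 + 542 \sqrt{-2 + \sqrt{1 + 21}}}{-185161} - \frac{391907}{363275} = \left(2 + 542 \sqrt{-2 + \sqrt{22}}\right) \left(- \frac{1}{185161}\right) - \frac{391907}{363275} = \left(- \frac{2}{185161} - \frac{542 \sqrt{-2 + \sqrt{22}}}{185161}\right) - \frac{391907}{363275} = - \frac{72566618577}{67264362275} - \frac{542 \sqrt{-2 + \sqrt{22}}}{185161}$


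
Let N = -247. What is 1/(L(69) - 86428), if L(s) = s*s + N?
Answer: -1/81914 ≈ -1.2208e-5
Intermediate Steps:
L(s) = -247 + s² (L(s) = s*s - 247 = s² - 247 = -247 + s²)
1/(L(69) - 86428) = 1/((-247 + 69²) - 86428) = 1/((-247 + 4761) - 86428) = 1/(4514 - 86428) = 1/(-81914) = -1/81914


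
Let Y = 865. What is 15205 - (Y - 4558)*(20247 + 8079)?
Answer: 104623123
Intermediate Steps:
15205 - (Y - 4558)*(20247 + 8079) = 15205 - (865 - 4558)*(20247 + 8079) = 15205 - (-3693)*28326 = 15205 - 1*(-104607918) = 15205 + 104607918 = 104623123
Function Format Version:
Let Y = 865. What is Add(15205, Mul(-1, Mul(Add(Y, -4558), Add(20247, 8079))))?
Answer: 104623123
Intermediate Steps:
Add(15205, Mul(-1, Mul(Add(Y, -4558), Add(20247, 8079)))) = Add(15205, Mul(-1, Mul(Add(865, -4558), Add(20247, 8079)))) = Add(15205, Mul(-1, Mul(-3693, 28326))) = Add(15205, Mul(-1, -104607918)) = Add(15205, 104607918) = 104623123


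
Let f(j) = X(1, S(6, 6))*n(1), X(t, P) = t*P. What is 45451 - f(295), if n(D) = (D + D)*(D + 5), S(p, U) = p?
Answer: 45379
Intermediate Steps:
X(t, P) = P*t
n(D) = 2*D*(5 + D) (n(D) = (2*D)*(5 + D) = 2*D*(5 + D))
f(j) = 72 (f(j) = (6*1)*(2*1*(5 + 1)) = 6*(2*1*6) = 6*12 = 72)
45451 - f(295) = 45451 - 1*72 = 45451 - 72 = 45379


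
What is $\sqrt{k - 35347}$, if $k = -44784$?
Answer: $i \sqrt{80131} \approx 283.07 i$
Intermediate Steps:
$\sqrt{k - 35347} = \sqrt{-44784 - 35347} = \sqrt{-80131} = i \sqrt{80131}$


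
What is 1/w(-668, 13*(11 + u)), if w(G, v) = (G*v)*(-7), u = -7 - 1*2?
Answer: 1/121576 ≈ 8.2253e-6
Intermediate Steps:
u = -9 (u = -7 - 2 = -9)
w(G, v) = -7*G*v
1/w(-668, 13*(11 + u)) = 1/(-7*(-668)*13*(11 - 9)) = 1/(-7*(-668)*13*2) = 1/(-7*(-668)*26) = 1/121576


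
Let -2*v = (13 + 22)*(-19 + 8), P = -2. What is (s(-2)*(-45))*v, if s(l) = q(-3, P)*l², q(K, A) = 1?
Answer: -34650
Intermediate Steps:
v = 385/2 (v = -(13 + 22)*(-19 + 8)/2 = -35*(-11)/2 = -½*(-385) = 385/2 ≈ 192.50)
s(l) = l² (s(l) = 1*l² = l²)
(s(-2)*(-45))*v = ((-2)²*(-45))*(385/2) = (4*(-45))*(385/2) = -180*385/2 = -34650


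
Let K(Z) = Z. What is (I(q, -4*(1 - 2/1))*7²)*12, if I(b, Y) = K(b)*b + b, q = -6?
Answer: 17640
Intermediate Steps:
I(b, Y) = b + b² (I(b, Y) = b*b + b = b² + b = b + b²)
(I(q, -4*(1 - 2/1))*7²)*12 = (-6*(1 - 6)*7²)*12 = (-6*(-5)*49)*12 = (30*49)*12 = 1470*12 = 17640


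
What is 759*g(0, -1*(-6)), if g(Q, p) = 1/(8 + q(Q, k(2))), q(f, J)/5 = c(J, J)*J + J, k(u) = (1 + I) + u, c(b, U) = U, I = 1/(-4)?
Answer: 12144/953 ≈ 12.743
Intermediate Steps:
I = -¼ ≈ -0.25000
k(u) = ¾ + u (k(u) = (1 - ¼) + u = ¾ + u)
q(f, J) = 5*J + 5*J² (q(f, J) = 5*(J*J + J) = 5*(J² + J) = 5*(J + J²) = 5*J + 5*J²)
g(Q, p) = 16/953 (g(Q, p) = 1/(8 + 5*(¾ + 2)*(1 + (¾ + 2))) = 1/(8 + 5*(11/4)*(1 + 11/4)) = 1/(8 + 5*(11/4)*(15/4)) = 1/(8 + 825/16) = 1/(953/16) = 16/953)
759*g(0, -1*(-6)) = 759*(16/953) = 12144/953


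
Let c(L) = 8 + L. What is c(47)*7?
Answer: 385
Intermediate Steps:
c(47)*7 = (8 + 47)*7 = 55*7 = 385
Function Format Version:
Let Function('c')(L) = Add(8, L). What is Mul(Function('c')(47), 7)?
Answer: 385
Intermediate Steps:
Mul(Function('c')(47), 7) = Mul(Add(8, 47), 7) = Mul(55, 7) = 385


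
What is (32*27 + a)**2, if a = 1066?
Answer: 3724900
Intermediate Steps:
(32*27 + a)**2 = (32*27 + 1066)**2 = (864 + 1066)**2 = 1930**2 = 3724900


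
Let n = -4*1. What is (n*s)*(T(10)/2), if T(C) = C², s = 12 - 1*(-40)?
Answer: -10400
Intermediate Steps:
n = -4
s = 52 (s = 12 + 40 = 52)
(n*s)*(T(10)/2) = (-4*52)*(10²/2) = -20800/2 = -208*50 = -10400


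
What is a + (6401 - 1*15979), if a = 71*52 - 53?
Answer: -5939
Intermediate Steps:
a = 3639 (a = 3692 - 53 = 3639)
a + (6401 - 1*15979) = 3639 + (6401 - 1*15979) = 3639 + (6401 - 15979) = 3639 - 9578 = -5939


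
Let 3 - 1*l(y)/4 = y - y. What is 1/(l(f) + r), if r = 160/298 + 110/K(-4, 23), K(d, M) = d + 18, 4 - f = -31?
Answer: 1043/21271 ≈ 0.049034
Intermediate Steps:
f = 35 (f = 4 - 1*(-31) = 4 + 31 = 35)
l(y) = 12 (l(y) = 12 - 4*(y - y) = 12 - 4*0 = 12 + 0 = 12)
K(d, M) = 18 + d
r = 8755/1043 (r = 160/298 + 110/(18 - 4) = 160*(1/298) + 110/14 = 80/149 + 110*(1/14) = 80/149 + 55/7 = 8755/1043 ≈ 8.3941)
1/(l(f) + r) = 1/(12 + 8755/1043) = 1/(21271/1043) = 1043/21271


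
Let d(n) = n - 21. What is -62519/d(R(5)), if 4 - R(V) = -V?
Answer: 62519/12 ≈ 5209.9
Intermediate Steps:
R(V) = 4 + V (R(V) = 4 - (-1)*V = 4 + V)
d(n) = -21 + n
-62519/d(R(5)) = -62519/(-21 + (4 + 5)) = -62519/(-21 + 9) = -62519/(-12) = -62519*(-1/12) = 62519/12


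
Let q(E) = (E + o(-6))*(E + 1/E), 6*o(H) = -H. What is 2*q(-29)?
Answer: 47152/29 ≈ 1625.9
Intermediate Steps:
o(H) = -H/6 (o(H) = (-H)/6 = -H/6)
q(E) = (1 + E)*(E + 1/E) (q(E) = (E - 1/6*(-6))*(E + 1/E) = (E + 1)*(E + 1/E) = (1 + E)*(E + 1/E))
2*q(-29) = 2*(1 - 29 + 1/(-29) + (-29)**2) = 2*(1 - 29 - 1/29 + 841) = 2*(23576/29) = 47152/29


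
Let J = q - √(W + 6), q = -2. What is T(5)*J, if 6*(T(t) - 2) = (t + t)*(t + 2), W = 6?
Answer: -82/3 - 82*√3/3 ≈ -74.676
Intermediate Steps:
T(t) = 2 + t*(2 + t)/3 (T(t) = 2 + ((t + t)*(t + 2))/6 = 2 + ((2*t)*(2 + t))/6 = 2 + (2*t*(2 + t))/6 = 2 + t*(2 + t)/3)
J = -2 - 2*√3 (J = -2 - √(6 + 6) = -2 - √12 = -2 - 2*√3 ≈ -5.4641)
T(5)*J = (2 + (⅓)*5² + (⅔)*5)*(-2 - 2*√3) = (2 + (⅓)*25 + 10/3)*(-2 - 2*√3) = (2 + 25/3 + 10/3)*(-2 - 2*√3) = 41*(-2 - 2*√3)/3 = -82/3 - 82*√3/3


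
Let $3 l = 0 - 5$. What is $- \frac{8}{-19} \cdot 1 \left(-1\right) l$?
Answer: $\frac{40}{57} \approx 0.70175$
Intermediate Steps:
$l = - \frac{5}{3}$ ($l = \frac{0 - 5}{3} = \frac{1}{3} \left(-5\right) = - \frac{5}{3} \approx -1.6667$)
$- \frac{8}{-19} \cdot 1 \left(-1\right) l = - \frac{8}{-19} \cdot 1 \left(-1\right) \left(- \frac{5}{3}\right) = \left(-8\right) \left(- \frac{1}{19}\right) \left(\left(-1\right) \left(- \frac{5}{3}\right)\right) = \frac{8}{19} \cdot \frac{5}{3} = \frac{40}{57}$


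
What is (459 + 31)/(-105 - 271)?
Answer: -245/188 ≈ -1.3032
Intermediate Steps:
(459 + 31)/(-105 - 271) = 490/(-376) = 490*(-1/376) = -245/188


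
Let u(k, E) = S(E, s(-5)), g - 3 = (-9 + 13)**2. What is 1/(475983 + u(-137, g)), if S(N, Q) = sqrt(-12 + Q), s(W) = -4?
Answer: 475983/226559816305 - 4*I/226559816305 ≈ 2.1009e-6 - 1.7655e-11*I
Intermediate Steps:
g = 19 (g = 3 + (-9 + 13)**2 = 3 + 4**2 = 3 + 16 = 19)
u(k, E) = 4*I (u(k, E) = sqrt(-12 - 4) = sqrt(-16) = 4*I)
1/(475983 + u(-137, g)) = 1/(475983 + 4*I) = (475983 - 4*I)/226559816305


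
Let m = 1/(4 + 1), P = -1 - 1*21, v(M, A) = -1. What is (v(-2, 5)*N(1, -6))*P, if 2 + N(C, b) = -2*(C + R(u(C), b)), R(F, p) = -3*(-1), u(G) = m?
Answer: -220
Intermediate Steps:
P = -22 (P = -1 - 21 = -22)
m = ⅕ (m = 1/5 = ⅕ ≈ 0.20000)
u(G) = ⅕
R(F, p) = 3
N(C, b) = -8 - 2*C (N(C, b) = -2 - 2*(C + 3) = -2 - 2*(3 + C) = -2 + (-6 - 2*C) = -8 - 2*C)
(v(-2, 5)*N(1, -6))*P = -(-8 - 2*1)*(-22) = -(-8 - 2)*(-22) = -1*(-10)*(-22) = 10*(-22) = -220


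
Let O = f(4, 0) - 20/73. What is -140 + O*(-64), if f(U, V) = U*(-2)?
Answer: 28436/73 ≈ 389.53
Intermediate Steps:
f(U, V) = -2*U
O = -604/73 (O = -2*4 - 20/73 = -8 - 20*1/73 = -8 - 20/73 = -604/73 ≈ -8.2740)
-140 + O*(-64) = -140 - 604/73*(-64) = -140 + 38656/73 = 28436/73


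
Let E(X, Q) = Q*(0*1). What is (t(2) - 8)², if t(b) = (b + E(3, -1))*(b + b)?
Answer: 0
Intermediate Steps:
E(X, Q) = 0 (E(X, Q) = Q*0 = 0)
t(b) = 2*b² (t(b) = (b + 0)*(b + b) = b*(2*b) = 2*b²)
(t(2) - 8)² = (2*2² - 8)² = (2*4 - 8)² = (8 - 8)² = 0² = 0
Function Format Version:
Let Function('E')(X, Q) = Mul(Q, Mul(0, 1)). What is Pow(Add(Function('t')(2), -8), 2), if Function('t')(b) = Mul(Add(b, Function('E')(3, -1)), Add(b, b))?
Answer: 0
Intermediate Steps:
Function('E')(X, Q) = 0 (Function('E')(X, Q) = Mul(Q, 0) = 0)
Function('t')(b) = Mul(2, Pow(b, 2)) (Function('t')(b) = Mul(Add(b, 0), Add(b, b)) = Mul(b, Mul(2, b)) = Mul(2, Pow(b, 2)))
Pow(Add(Function('t')(2), -8), 2) = Pow(Add(Mul(2, Pow(2, 2)), -8), 2) = Pow(Add(Mul(2, 4), -8), 2) = Pow(Add(8, -8), 2) = Pow(0, 2) = 0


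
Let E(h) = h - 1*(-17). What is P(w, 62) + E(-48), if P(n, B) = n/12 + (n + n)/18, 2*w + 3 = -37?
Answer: -314/9 ≈ -34.889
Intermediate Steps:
w = -20 (w = -3/2 + (½)*(-37) = -3/2 - 37/2 = -20)
E(h) = 17 + h (E(h) = h + 17 = 17 + h)
P(n, B) = 7*n/36 (P(n, B) = n*(1/12) + (2*n)*(1/18) = n/12 + n/9 = 7*n/36)
P(w, 62) + E(-48) = (7/36)*(-20) + (17 - 48) = -35/9 - 31 = -314/9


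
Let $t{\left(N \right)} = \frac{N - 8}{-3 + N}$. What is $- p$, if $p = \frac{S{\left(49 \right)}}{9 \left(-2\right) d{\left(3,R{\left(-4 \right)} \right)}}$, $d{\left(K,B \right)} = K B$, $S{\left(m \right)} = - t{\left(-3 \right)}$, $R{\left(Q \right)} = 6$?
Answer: $- \frac{11}{1944} \approx -0.0056584$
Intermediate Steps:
$t{\left(N \right)} = \frac{-8 + N}{-3 + N}$
$S{\left(m \right)} = - \frac{11}{6}$ ($S{\left(m \right)} = - \frac{-8 - 3}{-3 - 3} = - \frac{-11}{-6} = - \frac{\left(-1\right) \left(-11\right)}{6} = \left(-1\right) \frac{11}{6} = - \frac{11}{6}$)
$d{\left(K,B \right)} = B K$
$p = \frac{11}{1944}$ ($p = - \frac{11}{6 \cdot 9 \left(-2\right) 6 \cdot 3} = - \frac{11}{6 \left(\left(-18\right) 18\right)} = - \frac{11}{6 \left(-324\right)} = \left(- \frac{11}{6}\right) \left(- \frac{1}{324}\right) = \frac{11}{1944} \approx 0.0056584$)
$- p = \left(-1\right) \frac{11}{1944} = - \frac{11}{1944}$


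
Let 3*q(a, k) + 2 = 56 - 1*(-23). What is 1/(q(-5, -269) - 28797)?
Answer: -3/86314 ≈ -3.4757e-5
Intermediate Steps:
q(a, k) = 77/3 (q(a, k) = -2/3 + (56 - 1*(-23))/3 = -2/3 + (56 + 23)/3 = -2/3 + (1/3)*79 = -2/3 + 79/3 = 77/3)
1/(q(-5, -269) - 28797) = 1/(77/3 - 28797) = 1/(-86314/3) = -3/86314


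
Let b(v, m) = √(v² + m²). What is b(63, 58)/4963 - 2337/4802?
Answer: -2337/4802 + √7333/4963 ≈ -0.46942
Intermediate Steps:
b(v, m) = √(m² + v²)
b(63, 58)/4963 - 2337/4802 = √(58² + 63²)/4963 - 2337/4802 = √(3364 + 3969)*(1/4963) - 2337*1/4802 = √7333*(1/4963) - 2337/4802 = √7333/4963 - 2337/4802 = -2337/4802 + √7333/4963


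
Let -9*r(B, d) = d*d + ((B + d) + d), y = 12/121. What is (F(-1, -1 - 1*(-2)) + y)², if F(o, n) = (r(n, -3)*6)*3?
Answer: 913936/14641 ≈ 62.423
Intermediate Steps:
y = 12/121 (y = 12*(1/121) = 12/121 ≈ 0.099174)
r(B, d) = -2*d/9 - B/9 - d²/9 (r(B, d) = -(d*d + ((B + d) + d))/9 = -(d² + (B + 2*d))/9 = -(B + d² + 2*d)/9 = -2*d/9 - B/9 - d²/9)
F(o, n) = -6 - 2*n (F(o, n) = ((-2/9*(-3) - n/9 - ⅑*(-3)²)*6)*3 = ((⅔ - n/9 - ⅑*9)*6)*3 = ((⅔ - n/9 - 1)*6)*3 = ((-⅓ - n/9)*6)*3 = (-2 - 2*n/3)*3 = -6 - 2*n)
(F(-1, -1 - 1*(-2)) + y)² = ((-6 - 2*(-1 - 1*(-2))) + 12/121)² = ((-6 - 2*(-1 + 2)) + 12/121)² = ((-6 - 2*1) + 12/121)² = ((-6 - 2) + 12/121)² = (-8 + 12/121)² = (-956/121)² = 913936/14641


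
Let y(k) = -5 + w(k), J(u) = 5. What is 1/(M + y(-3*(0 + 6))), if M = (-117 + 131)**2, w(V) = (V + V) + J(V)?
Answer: 1/160 ≈ 0.0062500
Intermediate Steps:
w(V) = 5 + 2*V (w(V) = (V + V) + 5 = 2*V + 5 = 5 + 2*V)
y(k) = 2*k (y(k) = -5 + (5 + 2*k) = 2*k)
M = 196 (M = 14**2 = 196)
1/(M + y(-3*(0 + 6))) = 1/(196 + 2*(-3*(0 + 6))) = 1/(196 + 2*(-3*6)) = 1/(196 + 2*(-18)) = 1/(196 - 36) = 1/160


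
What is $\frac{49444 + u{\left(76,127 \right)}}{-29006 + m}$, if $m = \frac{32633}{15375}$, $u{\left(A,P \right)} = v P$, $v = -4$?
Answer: $- \frac{752391000}{445934617} \approx -1.6872$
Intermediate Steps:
$u{\left(A,P \right)} = - 4 P$
$m = \frac{32633}{15375}$ ($m = 32633 \cdot \frac{1}{15375} = \frac{32633}{15375} \approx 2.1225$)
$\frac{49444 + u{\left(76,127 \right)}}{-29006 + m} = \frac{49444 - 508}{-29006 + \frac{32633}{15375}} = \frac{49444 - 508}{- \frac{445934617}{15375}} = 48936 \left(- \frac{15375}{445934617}\right) = - \frac{752391000}{445934617}$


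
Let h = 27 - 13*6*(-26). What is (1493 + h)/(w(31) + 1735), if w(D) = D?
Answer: 1774/883 ≈ 2.0091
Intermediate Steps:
h = 2055 (h = 27 - 78*(-26) = 27 + 2028 = 2055)
(1493 + h)/(w(31) + 1735) = (1493 + 2055)/(31 + 1735) = 3548/1766 = 3548*(1/1766) = 1774/883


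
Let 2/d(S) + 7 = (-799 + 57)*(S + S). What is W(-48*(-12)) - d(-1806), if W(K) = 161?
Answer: 431495615/2680097 ≈ 161.00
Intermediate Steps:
d(S) = 2/(-7 - 1484*S) (d(S) = 2/(-7 + (-799 + 57)*(S + S)) = 2/(-7 - 1484*S))
W(-48*(-12)) - d(-1806) = 161 - (-2)/(7 + 1484*(-1806)) = 161 - (-2)/(7 - 2680104) = 161 - (-2)/(-2680097) = 161 - (-2)*(-1)/2680097 = 161 - 1*2/2680097 = 161 - 2/2680097 = 431495615/2680097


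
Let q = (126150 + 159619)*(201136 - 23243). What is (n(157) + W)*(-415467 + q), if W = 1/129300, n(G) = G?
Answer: 20639473723996285/2586 ≈ 7.9812e+12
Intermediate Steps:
q = 50836304717 (q = 285769*177893 = 50836304717)
W = 1/129300 ≈ 7.7340e-6
(n(157) + W)*(-415467 + q) = (157 + 1/129300)*(-415467 + 50836304717) = (20300101/129300)*50835889250 = 20639473723996285/2586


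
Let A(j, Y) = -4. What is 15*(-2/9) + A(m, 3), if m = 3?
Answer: -22/3 ≈ -7.3333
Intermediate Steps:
15*(-2/9) + A(m, 3) = 15*(-2/9) - 4 = -10/3 - 4 = -22/3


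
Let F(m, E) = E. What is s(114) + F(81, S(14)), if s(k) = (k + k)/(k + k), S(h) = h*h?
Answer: 197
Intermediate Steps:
S(h) = h²
s(k) = 1 (s(k) = (2*k)/((2*k)) = (2*k)*(1/(2*k)) = 1)
s(114) + F(81, S(14)) = 1 + 14² = 1 + 196 = 197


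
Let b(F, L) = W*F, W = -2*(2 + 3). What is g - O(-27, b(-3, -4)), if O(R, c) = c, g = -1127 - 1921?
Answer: -3078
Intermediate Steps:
W = -10 (W = -2*5 = -10)
b(F, L) = -10*F
g = -3048
g - O(-27, b(-3, -4)) = -3048 - (-10)*(-3) = -3048 - 1*30 = -3048 - 30 = -3078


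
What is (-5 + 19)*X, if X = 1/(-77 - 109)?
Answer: -7/93 ≈ -0.075269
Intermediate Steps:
X = -1/186 (X = 1/(-186) = -1/186 ≈ -0.0053763)
(-5 + 19)*X = (-5 + 19)*(-1/186) = 14*(-1/186) = -7/93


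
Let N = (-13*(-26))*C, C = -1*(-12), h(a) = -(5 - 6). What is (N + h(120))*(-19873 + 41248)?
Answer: 86718375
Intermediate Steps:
h(a) = 1 (h(a) = -1*(-1) = 1)
C = 12
N = 4056 (N = -13*(-26)*12 = 338*12 = 4056)
(N + h(120))*(-19873 + 41248) = (4056 + 1)*(-19873 + 41248) = 4057*21375 = 86718375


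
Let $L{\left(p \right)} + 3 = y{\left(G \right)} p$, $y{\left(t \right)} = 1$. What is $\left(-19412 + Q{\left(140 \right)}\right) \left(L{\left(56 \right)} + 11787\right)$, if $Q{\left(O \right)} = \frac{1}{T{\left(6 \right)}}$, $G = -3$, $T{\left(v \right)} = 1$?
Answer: $-229826240$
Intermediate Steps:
$Q{\left(O \right)} = 1$ ($Q{\left(O \right)} = 1^{-1} = 1$)
$L{\left(p \right)} = -3 + p$ ($L{\left(p \right)} = -3 + 1 p = -3 + p$)
$\left(-19412 + Q{\left(140 \right)}\right) \left(L{\left(56 \right)} + 11787\right) = \left(-19412 + 1\right) \left(\left(-3 + 56\right) + 11787\right) = - 19411 \left(53 + 11787\right) = \left(-19411\right) 11840 = -229826240$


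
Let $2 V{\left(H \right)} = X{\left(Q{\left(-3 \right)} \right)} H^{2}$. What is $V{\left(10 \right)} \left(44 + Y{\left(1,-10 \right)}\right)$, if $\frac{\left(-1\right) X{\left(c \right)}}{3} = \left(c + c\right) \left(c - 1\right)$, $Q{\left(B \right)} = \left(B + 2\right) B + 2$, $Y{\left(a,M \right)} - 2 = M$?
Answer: $-216000$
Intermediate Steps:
$Y{\left(a,M \right)} = 2 + M$
$Q{\left(B \right)} = 2 + B \left(2 + B\right)$ ($Q{\left(B \right)} = \left(2 + B\right) B + 2 = B \left(2 + B\right) + 2 = 2 + B \left(2 + B\right)$)
$X{\left(c \right)} = - 6 c \left(-1 + c\right)$ ($X{\left(c \right)} = - 3 \left(c + c\right) \left(c - 1\right) = - 3 \cdot 2 c \left(-1 + c\right) = - 6 c \left(-1 + c\right)$)
$V{\left(H \right)} = - 60 H^{2}$ ($V{\left(H \right)} = \frac{6 \left(2 + \left(-3\right)^{2} + 2 \left(-3\right)\right) \left(1 - \left(2 + \left(-3\right)^{2} + 2 \left(-3\right)\right)\right) H^{2}}{2} = \frac{6 \left(2 + 9 - 6\right) \left(1 - \left(2 + 9 - 6\right)\right) H^{2}}{2} = \frac{6 \cdot 5 \left(1 - 5\right) H^{2}}{2} = \frac{6 \cdot 5 \left(-4\right) H^{2}}{2} = \frac{\left(-120\right) H^{2}}{2} = - 60 H^{2}$)
$V{\left(10 \right)} \left(44 + Y{\left(1,-10 \right)}\right) = - 60 \cdot 10^{2} \left(44 + \left(2 - 10\right)\right) = \left(-60\right) 100 \left(44 - 8\right) = \left(-6000\right) 36 = -216000$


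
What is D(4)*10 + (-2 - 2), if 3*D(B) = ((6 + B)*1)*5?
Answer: 488/3 ≈ 162.67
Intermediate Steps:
D(B) = 10 + 5*B/3 (D(B) = (((6 + B)*1)*5)/3 = ((6 + B)*5)/3 = (30 + 5*B)/3 = 10 + 5*B/3)
D(4)*10 + (-2 - 2) = (10 + (5/3)*4)*10 + (-2 - 2) = (10 + 20/3)*10 - 4 = (50/3)*10 - 4 = 500/3 - 4 = 488/3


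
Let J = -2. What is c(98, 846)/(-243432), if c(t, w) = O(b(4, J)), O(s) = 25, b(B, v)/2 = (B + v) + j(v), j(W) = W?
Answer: -25/243432 ≈ -0.00010270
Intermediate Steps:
b(B, v) = 2*B + 4*v (b(B, v) = 2*((B + v) + v) = 2*(B + 2*v) = 2*B + 4*v)
c(t, w) = 25
c(98, 846)/(-243432) = 25/(-243432) = 25*(-1/243432) = -25/243432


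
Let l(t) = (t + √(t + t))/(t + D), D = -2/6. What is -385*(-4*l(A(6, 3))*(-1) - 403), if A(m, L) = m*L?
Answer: 8112335/53 ≈ 1.5306e+5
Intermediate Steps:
A(m, L) = L*m
D = -⅓ (D = -2*⅙ = -⅓ ≈ -0.33333)
l(t) = (t + √2*√t)/(-⅓ + t) (l(t) = (t + √(t + t))/(t - ⅓) = (t + √(2*t))/(-⅓ + t) = (t + √2*√t)/(-⅓ + t))
-385*(-4*l(A(6, 3))*(-1) - 403) = -385*(-12*(3*6 + √2*√(3*6))/(-1 + 3*(3*6))*(-1) - 403) = -385*(-12*(18 + √2*√18)/(-1 + 3*18)*(-1) - 403) = -385*(-12*(18 + √2*(3*√2))/(-1 + 54)*(-1) - 403) = -385*(-12*(18 + 6)/53*(-1) - 403) = -385*(-12*24/53*(-1) - 403) = -385*(-4*72/53*(-1) - 403) = -385*(-288/53*(-1) - 403) = -385*(288/53 - 403) = -385*(-21071/53) = 8112335/53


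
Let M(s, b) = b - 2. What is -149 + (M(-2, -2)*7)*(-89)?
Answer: 2343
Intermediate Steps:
M(s, b) = -2 + b
-149 + (M(-2, -2)*7)*(-89) = -149 + ((-2 - 2)*7)*(-89) = -149 - 4*7*(-89) = -149 - 28*(-89) = -149 + 2492 = 2343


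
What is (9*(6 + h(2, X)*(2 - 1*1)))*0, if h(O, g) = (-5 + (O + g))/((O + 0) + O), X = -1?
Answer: 0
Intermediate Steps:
h(O, g) = (-5 + O + g)/(2*O) (h(O, g) = (-5 + O + g)/(O + O) = (-5 + O + g)/((2*O)) = (-5 + O + g)*(1/(2*O)) = (-5 + O + g)/(2*O))
(9*(6 + h(2, X)*(2 - 1*1)))*0 = (9*(6 + ((½)*(-5 + 2 - 1)/2)*(2 - 1*1)))*0 = (9*(6 + ((½)*(½)*(-4))*(2 - 1)))*0 = (9*(6 - 1*1))*0 = (9*(6 - 1))*0 = (9*5)*0 = 45*0 = 0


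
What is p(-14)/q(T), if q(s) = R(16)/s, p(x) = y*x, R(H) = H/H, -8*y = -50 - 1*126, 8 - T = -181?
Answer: -58212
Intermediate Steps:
T = 189 (T = 8 - 1*(-181) = 8 + 181 = 189)
y = 22 (y = -(-50 - 1*126)/8 = -(-50 - 126)/8 = -⅛*(-176) = 22)
R(H) = 1
p(x) = 22*x
q(s) = 1/s
p(-14)/q(T) = (22*(-14))/(1/189) = -308/1/189 = -308*189 = -58212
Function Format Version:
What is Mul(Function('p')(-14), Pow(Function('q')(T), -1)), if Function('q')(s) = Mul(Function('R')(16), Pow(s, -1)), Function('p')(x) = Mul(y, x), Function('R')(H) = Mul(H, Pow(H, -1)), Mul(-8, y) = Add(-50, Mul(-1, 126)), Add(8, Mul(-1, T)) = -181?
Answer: -58212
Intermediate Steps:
T = 189 (T = Add(8, Mul(-1, -181)) = Add(8, 181) = 189)
y = 22 (y = Mul(Rational(-1, 8), Add(-50, Mul(-1, 126))) = Mul(Rational(-1, 8), Add(-50, -126)) = Mul(Rational(-1, 8), -176) = 22)
Function('R')(H) = 1
Function('p')(x) = Mul(22, x)
Function('q')(s) = Pow(s, -1) (Function('q')(s) = Mul(1, Pow(s, -1)) = Pow(s, -1))
Mul(Function('p')(-14), Pow(Function('q')(T), -1)) = Mul(Mul(22, -14), Pow(Pow(189, -1), -1)) = Mul(-308, Pow(Rational(1, 189), -1)) = Mul(-308, 189) = -58212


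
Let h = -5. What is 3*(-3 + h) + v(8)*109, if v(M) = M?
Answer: 848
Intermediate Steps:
3*(-3 + h) + v(8)*109 = 3*(-3 - 5) + 8*109 = 3*(-8) + 872 = -24 + 872 = 848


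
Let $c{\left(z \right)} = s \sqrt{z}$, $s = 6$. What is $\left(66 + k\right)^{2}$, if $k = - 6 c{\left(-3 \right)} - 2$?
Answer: $208 - 4608 i \sqrt{3} \approx 208.0 - 7981.3 i$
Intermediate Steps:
$c{\left(z \right)} = 6 \sqrt{z}$
$k = -2 - 36 i \sqrt{3}$ ($k = - 6 \cdot 6 \sqrt{-3} - 2 = - 6 \cdot 6 i \sqrt{3} - 2 = - 36 i \sqrt{3} - 2 = -2 - 36 i \sqrt{3} \approx -2.0 - 62.354 i$)
$\left(66 + k\right)^{2} = \left(66 - \left(2 + 36 i \sqrt{3}\right)\right)^{2} = \left(64 - 36 i \sqrt{3}\right)^{2}$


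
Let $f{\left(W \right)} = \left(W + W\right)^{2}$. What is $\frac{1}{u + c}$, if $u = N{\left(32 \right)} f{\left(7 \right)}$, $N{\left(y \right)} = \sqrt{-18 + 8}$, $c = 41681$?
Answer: $\frac{41681}{1737689921} - \frac{196 i \sqrt{10}}{1737689921} \approx 2.3986 \cdot 10^{-5} - 3.5668 \cdot 10^{-7} i$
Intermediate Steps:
$N{\left(y \right)} = i \sqrt{10}$ ($N{\left(y \right)} = \sqrt{-10} = i \sqrt{10}$)
$f{\left(W \right)} = 4 W^{2}$ ($f{\left(W \right)} = \left(2 W\right)^{2} = 4 W^{2}$)
$u = 196 i \sqrt{10}$ ($u = i \sqrt{10} \cdot 4 \cdot 7^{2} = i \sqrt{10} \cdot 4 \cdot 49 = i \sqrt{10} \cdot 196 = 196 i \sqrt{10} \approx 619.81 i$)
$\frac{1}{u + c} = \frac{1}{196 i \sqrt{10} + 41681} = \frac{1}{41681 + 196 i \sqrt{10}}$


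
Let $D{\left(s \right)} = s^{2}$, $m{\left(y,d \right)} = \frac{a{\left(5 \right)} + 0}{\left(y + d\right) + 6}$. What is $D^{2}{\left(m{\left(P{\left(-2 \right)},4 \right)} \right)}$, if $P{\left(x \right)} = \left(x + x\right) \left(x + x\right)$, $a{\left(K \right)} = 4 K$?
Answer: $\frac{10000}{28561} \approx 0.35013$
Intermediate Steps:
$P{\left(x \right)} = 4 x^{2}$ ($P{\left(x \right)} = 2 x 2 x = 4 x^{2}$)
$m{\left(y,d \right)} = \frac{20}{6 + d + y}$ ($m{\left(y,d \right)} = \frac{4 \cdot 5 + 0}{\left(y + d\right) + 6} = \frac{20 + 0}{\left(d + y\right) + 6} = \frac{20}{6 + d + y}$)
$D^{2}{\left(m{\left(P{\left(-2 \right)},4 \right)} \right)} = \left(\left(\frac{20}{6 + 4 + 4 \left(-2\right)^{2}}\right)^{2}\right)^{2} = \left(\left(\frac{20}{6 + 4 + 4 \cdot 4}\right)^{2}\right)^{2} = \left(\left(\frac{20}{6 + 4 + 16}\right)^{2}\right)^{2} = \left(\left(\frac{20}{26}\right)^{2}\right)^{2} = \left(\left(20 \cdot \frac{1}{26}\right)^{2}\right)^{2} = \left(\left(\frac{10}{13}\right)^{2}\right)^{2} = \left(\frac{100}{169}\right)^{2} = \frac{10000}{28561}$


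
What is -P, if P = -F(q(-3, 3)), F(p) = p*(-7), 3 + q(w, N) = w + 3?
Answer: 21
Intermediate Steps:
q(w, N) = w (q(w, N) = -3 + (w + 3) = -3 + (3 + w) = w)
F(p) = -7*p
P = -21 (P = -(-7)*(-3) = -1*21 = -21)
-P = -1*(-21) = 21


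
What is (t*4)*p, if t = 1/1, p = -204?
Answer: -816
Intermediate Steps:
t = 1
(t*4)*p = (1*4)*(-204) = 4*(-204) = -816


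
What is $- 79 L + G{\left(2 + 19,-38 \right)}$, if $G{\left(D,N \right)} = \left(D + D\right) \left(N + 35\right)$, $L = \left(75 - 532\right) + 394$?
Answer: $4851$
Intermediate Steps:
$L = -63$ ($L = -457 + 394 = -63$)
$G{\left(D,N \right)} = 2 D \left(35 + N\right)$
$- 79 L + G{\left(2 + 19,-38 \right)} = \left(-79\right) \left(-63\right) + 2 \left(2 + 19\right) \left(35 - 38\right) = 4977 + 2 \cdot 21 \left(-3\right) = 4977 - 126 = 4851$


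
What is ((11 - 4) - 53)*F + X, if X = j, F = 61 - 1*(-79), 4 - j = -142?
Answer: -6294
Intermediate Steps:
j = 146 (j = 4 - 1*(-142) = 4 + 142 = 146)
F = 140 (F = 61 + 79 = 140)
X = 146
((11 - 4) - 53)*F + X = ((11 - 4) - 53)*140 + 146 = (7 - 53)*140 + 146 = -46*140 + 146 = -6440 + 146 = -6294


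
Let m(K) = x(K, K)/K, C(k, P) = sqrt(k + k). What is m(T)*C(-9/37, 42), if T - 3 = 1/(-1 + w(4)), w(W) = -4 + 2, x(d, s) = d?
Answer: 3*I*sqrt(74)/37 ≈ 0.69749*I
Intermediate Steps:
w(W) = -2
C(k, P) = sqrt(2)*sqrt(k) (C(k, P) = sqrt(2*k) = sqrt(2)*sqrt(k))
T = 8/3 (T = 3 + 1/(-1 - 2) = 3 + 1/(-3) = 3 - 1/3 = 8/3 ≈ 2.6667)
m(K) = 1 (m(K) = K/K = 1)
m(T)*C(-9/37, 42) = 1*(sqrt(2)*sqrt(-9/37)) = 1*(sqrt(2)*(3*I*sqrt(37)/37)) = 1*(3*I*sqrt(74)/37) = 3*I*sqrt(74)/37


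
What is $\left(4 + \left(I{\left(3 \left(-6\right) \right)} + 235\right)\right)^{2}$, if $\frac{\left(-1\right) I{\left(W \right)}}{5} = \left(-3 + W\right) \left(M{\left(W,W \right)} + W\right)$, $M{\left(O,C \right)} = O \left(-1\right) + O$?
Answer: $2725801$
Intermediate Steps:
$M{\left(O,C \right)} = 0$ ($M{\left(O,C \right)} = - O + O = 0$)
$I{\left(W \right)} = - 5 W \left(-3 + W\right)$ ($I{\left(W \right)} = - 5 \left(-3 + W\right) \left(0 + W\right) = - 5 \left(-3 + W\right) W = - 5 W \left(-3 + W\right)$)
$\left(4 + \left(I{\left(3 \left(-6\right) \right)} + 235\right)\right)^{2} = \left(4 + \left(5 \cdot 3 \left(-6\right) \left(3 - 3 \left(-6\right)\right) + 235\right)\right)^{2} = \left(4 + \left(5 \left(-18\right) \left(3 - -18\right) + 235\right)\right)^{2} = \left(4 + \left(5 \left(-18\right) \left(3 + 18\right) + 235\right)\right)^{2} = \left(4 + \left(5 \left(-18\right) 21 + 235\right)\right)^{2} = \left(4 + \left(-1890 + 235\right)\right)^{2} = \left(4 - 1655\right)^{2} = \left(-1651\right)^{2} = 2725801$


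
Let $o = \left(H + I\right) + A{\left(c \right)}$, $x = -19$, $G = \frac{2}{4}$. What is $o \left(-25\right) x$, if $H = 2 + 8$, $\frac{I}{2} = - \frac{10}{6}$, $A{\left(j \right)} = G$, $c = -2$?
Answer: $\frac{20425}{6} \approx 3404.2$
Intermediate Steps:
$G = \frac{1}{2}$ ($G = 2 \cdot \frac{1}{4} = \frac{1}{2} \approx 0.5$)
$A{\left(j \right)} = \frac{1}{2}$
$I = - \frac{10}{3}$ ($I = 2 \left(- \frac{10}{6}\right) = 2 \left(\left(-10\right) \frac{1}{6}\right) = 2 \left(- \frac{5}{3}\right) = - \frac{10}{3} \approx -3.3333$)
$H = 10$
$o = \frac{43}{6}$ ($o = \left(10 - \frac{10}{3}\right) + \frac{1}{2} = \frac{20}{3} + \frac{1}{2} = \frac{43}{6} \approx 7.1667$)
$o \left(-25\right) x = \frac{43}{6} \left(-25\right) \left(-19\right) = \left(- \frac{1075}{6}\right) \left(-19\right) = \frac{20425}{6}$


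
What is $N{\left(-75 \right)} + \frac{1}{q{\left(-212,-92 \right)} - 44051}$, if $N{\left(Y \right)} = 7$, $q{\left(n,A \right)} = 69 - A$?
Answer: $\frac{307229}{43890} \approx 7.0$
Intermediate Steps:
$N{\left(-75 \right)} + \frac{1}{q{\left(-212,-92 \right)} - 44051} = 7 + \frac{1}{\left(69 - -92\right) - 44051} = 7 + \frac{1}{\left(69 + 92\right) - 44051} = 7 + \frac{1}{161 - 44051} = 7 + \frac{1}{-43890} = 7 - \frac{1}{43890} = \frac{307229}{43890}$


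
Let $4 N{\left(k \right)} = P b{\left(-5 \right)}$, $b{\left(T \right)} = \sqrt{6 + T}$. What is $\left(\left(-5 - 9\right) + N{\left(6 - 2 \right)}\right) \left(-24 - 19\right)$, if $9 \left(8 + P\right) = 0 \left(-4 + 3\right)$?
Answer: $688$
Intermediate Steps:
$P = -8$ ($P = -8 + \frac{0 \left(-4 + 3\right)}{9} = -8 + \frac{0 \left(-1\right)}{9} = -8 + \frac{1}{9} \cdot 0 = -8 + 0 = -8$)
$N{\left(k \right)} = -2$ ($N{\left(k \right)} = \frac{\left(-8\right) \sqrt{6 - 5}}{4} = \frac{\left(-8\right) \sqrt{1}}{4} = \frac{\left(-8\right) 1}{4} = \frac{1}{4} \left(-8\right) = -2$)
$\left(\left(-5 - 9\right) + N{\left(6 - 2 \right)}\right) \left(-24 - 19\right) = \left(\left(-5 - 9\right) - 2\right) \left(-24 - 19\right) = \left(\left(-5 - 9\right) - 2\right) \left(-43\right) = \left(-14 - 2\right) \left(-43\right) = \left(-16\right) \left(-43\right) = 688$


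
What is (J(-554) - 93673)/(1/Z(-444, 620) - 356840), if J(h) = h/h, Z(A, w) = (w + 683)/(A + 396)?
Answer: 15256827/58120321 ≈ 0.26250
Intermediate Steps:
Z(A, w) = (683 + w)/(396 + A)
J(h) = 1
(J(-554) - 93673)/(1/Z(-444, 620) - 356840) = (1 - 93673)/(1/((683 + 620)/(396 - 444)) - 356840) = -93672/(1/(1303/(-48)) - 356840) = -93672/(1/(-1/48*1303) - 356840) = -93672/(1/(-1303/48) - 356840) = -93672/(-48/1303 - 356840) = -93672/(-464962568/1303) = -93672*(-1303/464962568) = 15256827/58120321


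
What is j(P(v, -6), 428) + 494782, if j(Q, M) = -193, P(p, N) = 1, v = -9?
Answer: 494589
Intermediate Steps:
j(P(v, -6), 428) + 494782 = -193 + 494782 = 494589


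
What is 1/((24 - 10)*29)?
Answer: 1/406 ≈ 0.0024631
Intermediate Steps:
1/((24 - 10)*29) = 1/(14*29) = 1/406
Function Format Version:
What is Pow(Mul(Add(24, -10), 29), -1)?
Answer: Rational(1, 406) ≈ 0.0024631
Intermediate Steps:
Pow(Mul(Add(24, -10), 29), -1) = Pow(Mul(14, 29), -1) = Pow(406, -1) = Rational(1, 406)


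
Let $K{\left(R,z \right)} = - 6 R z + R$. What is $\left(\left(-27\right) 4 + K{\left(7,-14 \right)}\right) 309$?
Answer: $150483$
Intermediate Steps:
$K{\left(R,z \right)} = R - 6 R z$ ($K{\left(R,z \right)} = - 6 R z + R = R - 6 R z$)
$\left(\left(-27\right) 4 + K{\left(7,-14 \right)}\right) 309 = \left(\left(-27\right) 4 + 7 \left(1 - -84\right)\right) 309 = \left(-108 + 7 \left(1 + 84\right)\right) 309 = \left(-108 + 7 \cdot 85\right) 309 = \left(-108 + 595\right) 309 = 487 \cdot 309 = 150483$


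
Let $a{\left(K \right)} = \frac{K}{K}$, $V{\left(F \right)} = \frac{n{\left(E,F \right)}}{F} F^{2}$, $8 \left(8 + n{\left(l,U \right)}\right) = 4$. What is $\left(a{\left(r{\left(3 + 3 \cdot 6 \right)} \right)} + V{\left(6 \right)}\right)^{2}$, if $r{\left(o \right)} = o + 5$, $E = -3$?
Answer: $1936$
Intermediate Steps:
$n{\left(l,U \right)} = - \frac{15}{2}$ ($n{\left(l,U \right)} = -8 + \frac{1}{8} \cdot 4 = -8 + \frac{1}{2} = - \frac{15}{2}$)
$r{\left(o \right)} = 5 + o$
$V{\left(F \right)} = - \frac{15 F}{2}$ ($V{\left(F \right)} = - \frac{15}{2 F} F^{2} = - \frac{15 F}{2}$)
$a{\left(K \right)} = 1$
$\left(a{\left(r{\left(3 + 3 \cdot 6 \right)} \right)} + V{\left(6 \right)}\right)^{2} = \left(1 - 45\right)^{2} = \left(-44\right)^{2} = 1936$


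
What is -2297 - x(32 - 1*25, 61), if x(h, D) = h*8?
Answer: -2353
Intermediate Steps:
x(h, D) = 8*h
-2297 - x(32 - 1*25, 61) = -2297 - 8*(32 - 1*25) = -2297 - 8*(32 - 25) = -2297 - 8*7 = -2297 - 1*56 = -2297 - 56 = -2353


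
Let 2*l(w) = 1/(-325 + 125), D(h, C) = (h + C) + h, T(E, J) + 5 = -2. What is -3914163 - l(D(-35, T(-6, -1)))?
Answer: -1565665199/400 ≈ -3.9142e+6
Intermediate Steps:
T(E, J) = -7 (T(E, J) = -5 - 2 = -7)
D(h, C) = C + 2*h (D(h, C) = (C + h) + h = C + 2*h)
l(w) = -1/400 (l(w) = 1/(2*(-325 + 125)) = (1/2)/(-200) = (1/2)*(-1/200) = -1/400)
-3914163 - l(D(-35, T(-6, -1))) = -3914163 - 1*(-1/400) = -3914163 + 1/400 = -1565665199/400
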